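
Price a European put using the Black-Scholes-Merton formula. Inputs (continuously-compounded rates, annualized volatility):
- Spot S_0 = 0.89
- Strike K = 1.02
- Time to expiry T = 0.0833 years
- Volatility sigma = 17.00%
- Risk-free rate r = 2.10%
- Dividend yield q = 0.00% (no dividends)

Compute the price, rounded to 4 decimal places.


d1 = (ln(S/K) + (r - q + 0.5*sigma^2) * T) / (sigma * sqrt(T)) = -2.71850760
d2 = d1 - sigma * sqrt(T) = -2.76757256
exp(-rT) = 0.99825223; exp(-qT) = 1.00000000
P = K * exp(-rT) * N(-d2) - S_0 * exp(-qT) * N(-d1)
N(-d1) = 0.99672114; N(-d2) = 0.99717623
P = 1.0200 * 0.99825223 * 0.99717623 - 0.8900 * 1.00000000 * 0.99672114 = 0.1283

Answer: Price = 0.1283


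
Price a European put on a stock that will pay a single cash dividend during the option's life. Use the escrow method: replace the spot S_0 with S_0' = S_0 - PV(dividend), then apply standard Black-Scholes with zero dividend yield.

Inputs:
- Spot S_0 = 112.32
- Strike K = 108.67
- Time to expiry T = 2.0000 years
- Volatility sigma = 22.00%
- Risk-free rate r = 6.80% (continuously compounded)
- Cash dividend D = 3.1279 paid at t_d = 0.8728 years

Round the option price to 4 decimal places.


Answer: Price = 6.6503

Derivation:
PV(D) = D * exp(-r * t_d) = 3.1279 * 0.94237650 = 2.94765946
S_0' = S_0 - PV(D) = 112.3200 - 2.94765946 = 109.37234054
d1 = (ln(S_0'/K) + (r + sigma^2/2)*T) / (sigma*sqrt(T)) = 0.61339026
d2 = d1 - sigma*sqrt(T) = 0.30226328
exp(-rT) = 0.87284263
N(-d1) = 0.26980916; N(-d2) = 0.38122568
P = K * exp(-rT) * N(-d2) - S_0' * N(-d1) = 108.6700 * 0.87284263 * 0.38122568 - 109.37234054 * 0.26980916 = 6.6503


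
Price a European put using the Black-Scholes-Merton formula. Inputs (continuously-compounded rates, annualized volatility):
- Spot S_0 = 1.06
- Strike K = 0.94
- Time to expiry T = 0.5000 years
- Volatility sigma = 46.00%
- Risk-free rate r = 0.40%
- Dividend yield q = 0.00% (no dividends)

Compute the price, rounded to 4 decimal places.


d1 = (ln(S/K) + (r - q + 0.5*sigma^2) * T) / (sigma * sqrt(T)) = 0.53815226
d2 = d1 - sigma * sqrt(T) = 0.21288314
exp(-rT) = 0.99800200; exp(-qT) = 1.00000000
P = K * exp(-rT) * N(-d2) - S_0 * exp(-qT) * N(-d1)
N(-d1) = 0.29523597; N(-d2) = 0.41570906
P = 0.9400 * 0.99800200 * 0.41570906 - 1.0600 * 1.00000000 * 0.29523597 = 0.0770

Answer: Price = 0.0770


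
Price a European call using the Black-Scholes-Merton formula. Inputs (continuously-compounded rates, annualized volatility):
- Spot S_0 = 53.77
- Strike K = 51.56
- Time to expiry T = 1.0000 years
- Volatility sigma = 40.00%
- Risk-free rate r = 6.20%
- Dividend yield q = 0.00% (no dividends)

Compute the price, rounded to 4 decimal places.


Answer: Price = 11.0258

Derivation:
d1 = (ln(S/K) + (r - q + 0.5*sigma^2) * T) / (sigma * sqrt(T)) = 0.45992378
d2 = d1 - sigma * sqrt(T) = 0.05992378
exp(-rT) = 0.93988289; exp(-qT) = 1.00000000
C = S_0 * exp(-qT) * N(d1) - K * exp(-rT) * N(d2)
N(d1) = 0.67721454; N(d2) = 0.52389183
C = 53.7700 * 1.00000000 * 0.67721454 - 51.5600 * 0.93988289 * 0.52389183 = 11.0258


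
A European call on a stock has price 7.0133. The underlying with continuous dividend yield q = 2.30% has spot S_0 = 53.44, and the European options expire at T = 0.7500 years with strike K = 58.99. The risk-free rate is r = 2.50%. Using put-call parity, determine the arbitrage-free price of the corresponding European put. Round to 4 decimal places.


Put-call parity: C - P = S_0 * exp(-qT) - K * exp(-rT).
S_0 * exp(-qT) = 53.4400 * 0.98289793 = 52.52606535
K * exp(-rT) = 58.9900 * 0.98142469 = 57.89424233
P = C - S*exp(-qT) + K*exp(-rT)
P = 7.0133 - 52.52606535 + 57.89424233 = 12.3815

Answer: Put price = 12.3815


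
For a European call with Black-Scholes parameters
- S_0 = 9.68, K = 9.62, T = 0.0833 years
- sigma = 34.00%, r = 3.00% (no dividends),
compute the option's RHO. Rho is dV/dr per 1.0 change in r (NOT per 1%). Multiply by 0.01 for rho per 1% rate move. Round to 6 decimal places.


d1 = 0.1378924741; d2 = 0.0397625602
phi(d1) = 0.3951674419; exp(-qT) = 1.0000000000; exp(-rT) = 0.9975041199
N(d2) = 0.5158587874
Rho = K*T*exp(-rT)*N(d2) = 9.6200 * 0.0833 * 0.9975041199 * 0.5158587874 = 0.412350

Answer: Rho = 0.412350


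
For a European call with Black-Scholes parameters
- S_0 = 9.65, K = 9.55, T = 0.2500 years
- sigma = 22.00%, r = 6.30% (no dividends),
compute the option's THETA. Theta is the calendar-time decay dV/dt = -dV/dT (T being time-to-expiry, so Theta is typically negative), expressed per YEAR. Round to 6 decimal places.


d1 = 0.2928796442; d2 = 0.1828796442
phi(d1) = 0.3821936827; exp(-qT) = 1.0000000000; exp(-rT) = 0.9843733826
Theta = -S*exp(-qT)*phi(d1)*sigma/(2*sqrt(T)) - r*K*exp(-rT)*N(d2) + q*S*exp(-qT)*N(d1)
N(d1) = 0.6151929257; N(d2) = 0.5725537724; sqrt(T) = 0.5000000000
Term 1 = -9.6500 * 1.0000000000 * 0.3821936827 * 0.2200 / (2 * 0.5000000000) = -0.8113971884
Term 2 = -0.0630 * 9.5500 * 0.9843733826 * 0.5725537724 = -0.3390939672
Term 3 = 0 (no dividend yield, q = 0)
Theta = -0.8113971884 + (-0.3390939672) + (0.0000000000) = -1.150491

Answer: Theta = -1.150491


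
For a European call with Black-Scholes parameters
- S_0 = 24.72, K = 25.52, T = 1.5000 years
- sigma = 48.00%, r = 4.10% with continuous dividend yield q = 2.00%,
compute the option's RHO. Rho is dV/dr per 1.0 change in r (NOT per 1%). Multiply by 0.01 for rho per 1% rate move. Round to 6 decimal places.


d1 = 0.2933437032; d2 = -0.2945338351
phi(d1) = 0.3821416998; exp(-qT) = 0.9704455335; exp(-rT) = 0.9403529457
N(d2) = 0.3841750064
Rho = K*T*exp(-rT)*N(d2) = 25.5200 * 1.5000 * 0.9403529457 * 0.3841750064 = 13.829037

Answer: Rho = 13.829037


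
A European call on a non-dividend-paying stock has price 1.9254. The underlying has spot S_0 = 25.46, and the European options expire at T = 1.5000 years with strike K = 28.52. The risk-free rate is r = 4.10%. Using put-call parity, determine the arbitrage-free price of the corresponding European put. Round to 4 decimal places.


Put-call parity: C - P = S_0 * exp(-qT) - K * exp(-rT).
S_0 * exp(-qT) = 25.4600 * 1.00000000 = 25.46000000
K * exp(-rT) = 28.5200 * 0.94035295 = 26.81886601
P = C - S*exp(-qT) + K*exp(-rT)
P = 1.9254 - 25.46000000 + 26.81886601 = 3.2843

Answer: Put price = 3.2843


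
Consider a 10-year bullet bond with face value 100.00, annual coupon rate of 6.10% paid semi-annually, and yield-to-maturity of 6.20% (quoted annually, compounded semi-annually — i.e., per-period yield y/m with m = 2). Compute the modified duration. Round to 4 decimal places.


Answer: Modified duration = 7.3910

Derivation:
Coupon per period c = face * coupon_rate / m = 3.050000
Periods per year m = 2; per-period yield y/m = 0.031000
Number of cashflows N = 20
Cashflows (t years, CF_t, discount factor 1/(1+y/m)^(m*t), PV):
  t = 0.5000: CF_t = 3.050000, DF = 0.969932, PV = 2.958293
  t = 1.0000: CF_t = 3.050000, DF = 0.940768, PV = 2.869343
  t = 1.5000: CF_t = 3.050000, DF = 0.912481, PV = 2.783068
  t = 2.0000: CF_t = 3.050000, DF = 0.885045, PV = 2.699387
  t = 2.5000: CF_t = 3.050000, DF = 0.858434, PV = 2.618222
  t = 3.0000: CF_t = 3.050000, DF = 0.832622, PV = 2.539498
  t = 3.5000: CF_t = 3.050000, DF = 0.807587, PV = 2.463140
  t = 4.0000: CF_t = 3.050000, DF = 0.783305, PV = 2.389079
  t = 4.5000: CF_t = 3.050000, DF = 0.759752, PV = 2.317244
  t = 5.0000: CF_t = 3.050000, DF = 0.736908, PV = 2.247570
  t = 5.5000: CF_t = 3.050000, DF = 0.714751, PV = 2.179990
  t = 6.0000: CF_t = 3.050000, DF = 0.693260, PV = 2.114442
  t = 6.5000: CF_t = 3.050000, DF = 0.672415, PV = 2.050866
  t = 7.0000: CF_t = 3.050000, DF = 0.652197, PV = 1.989200
  t = 7.5000: CF_t = 3.050000, DF = 0.632587, PV = 1.929389
  t = 8.0000: CF_t = 3.050000, DF = 0.613566, PV = 1.871377
  t = 8.5000: CF_t = 3.050000, DF = 0.595117, PV = 1.815108
  t = 9.0000: CF_t = 3.050000, DF = 0.577224, PV = 1.760532
  t = 9.5000: CF_t = 3.050000, DF = 0.559868, PV = 1.707596
  t = 10.0000: CF_t = 103.050000, DF = 0.543034, PV = 55.959611
Price P = sum_t PV_t = 99.262957
First compute Macaulay numerator sum_t t * PV_t:
  t * PV_t at t = 0.5000: 1.479146
  t * PV_t at t = 1.0000: 2.869343
  t * PV_t at t = 1.5000: 4.174602
  t * PV_t at t = 2.0000: 5.398774
  t * PV_t at t = 2.5000: 6.545556
  t * PV_t at t = 3.0000: 7.618494
  t * PV_t at t = 3.5000: 8.620992
  t * PV_t at t = 4.0000: 9.556316
  t * PV_t at t = 4.5000: 10.427600
  t * PV_t at t = 5.0000: 11.237849
  t * PV_t at t = 5.5000: 11.989946
  t * PV_t at t = 6.0000: 12.686654
  t * PV_t at t = 6.5000: 13.330626
  t * PV_t at t = 7.0000: 13.924402
  t * PV_t at t = 7.5000: 14.470420
  t * PV_t at t = 8.0000: 14.971013
  t * PV_t at t = 8.5000: 15.428420
  t * PV_t at t = 9.0000: 15.844786
  t * PV_t at t = 9.5000: 16.222165
  t * PV_t at t = 10.0000: 559.596115
Macaulay duration D = 756.393218 / 99.262957 = 7.620096
Modified duration = D / (1 + y/m) = 7.620096 / (1 + 0.031000) = 7.390975


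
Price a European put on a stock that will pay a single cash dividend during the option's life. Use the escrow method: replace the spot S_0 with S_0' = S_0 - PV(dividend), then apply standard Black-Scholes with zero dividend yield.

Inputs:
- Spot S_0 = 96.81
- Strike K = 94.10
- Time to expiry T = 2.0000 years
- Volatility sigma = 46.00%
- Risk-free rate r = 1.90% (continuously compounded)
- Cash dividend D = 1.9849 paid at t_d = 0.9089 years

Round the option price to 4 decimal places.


Answer: Price = 21.5702

Derivation:
PV(D) = D * exp(-r * t_d) = 1.9849 * 0.98287916 = 1.95091684
S_0' = S_0 - PV(D) = 96.8100 - 1.95091684 = 94.85908316
d1 = (ln(S_0'/K) + (r + sigma^2/2)*T) / (sigma*sqrt(T)) = 0.39603269
d2 = d1 - sigma*sqrt(T) = -0.25450555
exp(-rT) = 0.96271294
N(-d1) = 0.34604046; N(-d2) = 0.60044749
P = K * exp(-rT) * N(-d2) - S_0' * N(-d1) = 94.1000 * 0.96271294 * 0.60044749 - 94.85908316 * 0.34604046 = 21.5702


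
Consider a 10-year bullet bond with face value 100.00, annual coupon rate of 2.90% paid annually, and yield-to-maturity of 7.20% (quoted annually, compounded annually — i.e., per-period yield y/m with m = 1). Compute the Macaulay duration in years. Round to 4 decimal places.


Answer: Macaulay duration = 8.5402 years

Derivation:
Coupon per period c = face * coupon_rate / m = 2.900000
Periods per year m = 1; per-period yield y/m = 0.072000
Number of cashflows N = 10
Cashflows (t years, CF_t, discount factor 1/(1+y/m)^(m*t), PV):
  t = 1.0000: CF_t = 2.900000, DF = 0.932836, PV = 2.705224
  t = 2.0000: CF_t = 2.900000, DF = 0.870183, PV = 2.523530
  t = 3.0000: CF_t = 2.900000, DF = 0.811738, PV = 2.354039
  t = 4.0000: CF_t = 2.900000, DF = 0.757218, PV = 2.195932
  t = 5.0000: CF_t = 2.900000, DF = 0.706360, PV = 2.048444
  t = 6.0000: CF_t = 2.900000, DF = 0.658918, PV = 1.910862
  t = 7.0000: CF_t = 2.900000, DF = 0.614662, PV = 1.782520
  t = 8.0000: CF_t = 2.900000, DF = 0.573379, PV = 1.662799
  t = 9.0000: CF_t = 2.900000, DF = 0.534868, PV = 1.551118
  t = 10.0000: CF_t = 102.900000, DF = 0.498944, PV = 51.341378
Price P = sum_t PV_t = 70.075846
Macaulay numerator sum_t t * PV_t:
  t * PV_t at t = 1.0000: 2.705224
  t * PV_t at t = 2.0000: 5.047059
  t * PV_t at t = 3.0000: 7.062117
  t * PV_t at t = 4.0000: 8.783727
  t * PV_t at t = 5.0000: 10.242219
  t * PV_t at t = 6.0000: 11.465171
  t * PV_t at t = 7.0000: 12.477643
  t * PV_t at t = 8.0000: 13.302391
  t * PV_t at t = 9.0000: 13.960065
  t * PV_t at t = 10.0000: 513.413780
Macaulay duration D = (sum_t t * PV_t) / P = 598.459397 / 70.075846 = 8.540167


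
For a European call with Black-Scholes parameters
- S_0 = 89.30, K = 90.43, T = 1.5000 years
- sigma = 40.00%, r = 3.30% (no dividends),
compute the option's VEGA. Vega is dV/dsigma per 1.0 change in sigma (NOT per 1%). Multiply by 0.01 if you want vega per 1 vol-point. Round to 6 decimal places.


d1 = 0.3203226664; d2 = -0.1695752822
phi(d1) = 0.3789913723; exp(-qT) = 1.0000000000; exp(-rT) = 0.9517051581
Vega = S * exp(-qT) * phi(d1) * sqrt(T) = 89.3000 * 1.0000000000 * 0.3789913723 * 1.2247448714 = 41.450179

Answer: Vega = 41.450179


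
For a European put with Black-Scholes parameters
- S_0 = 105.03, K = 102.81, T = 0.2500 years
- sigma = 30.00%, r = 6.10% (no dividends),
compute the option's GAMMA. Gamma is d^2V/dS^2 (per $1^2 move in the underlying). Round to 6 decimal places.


Answer: Gamma = 0.024066

Derivation:
d1 = 0.3190893272; d2 = 0.1690893272
phi(d1) = 0.3791408403; exp(-qT) = 1.0000000000; exp(-rT) = 0.9848656924
Gamma = exp(-qT) * phi(d1) / (S * sigma * sqrt(T)) = 1.0000000000 * 0.3791408403 / (105.0300 * 0.3000 * 0.5000000000) = 0.024066


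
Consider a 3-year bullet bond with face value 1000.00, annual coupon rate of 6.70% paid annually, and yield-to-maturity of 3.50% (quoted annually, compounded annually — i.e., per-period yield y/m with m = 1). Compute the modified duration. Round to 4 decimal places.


Answer: Modified duration = 2.7283

Derivation:
Coupon per period c = face * coupon_rate / m = 67.000000
Periods per year m = 1; per-period yield y/m = 0.035000
Number of cashflows N = 3
Cashflows (t years, CF_t, discount factor 1/(1+y/m)^(m*t), PV):
  t = 1.0000: CF_t = 67.000000, DF = 0.966184, PV = 64.734300
  t = 2.0000: CF_t = 67.000000, DF = 0.933511, PV = 62.545217
  t = 3.0000: CF_t = 1067.000000, DF = 0.901943, PV = 962.372867
Price P = sum_t PV_t = 1089.652383
First compute Macaulay numerator sum_t t * PV_t:
  t * PV_t at t = 1.0000: 64.734300
  t * PV_t at t = 2.0000: 125.090434
  t * PV_t at t = 3.0000: 2887.118601
Macaulay duration D = 3076.943334 / 1089.652383 = 2.823784
Modified duration = D / (1 + y/m) = 2.823784 / (1 + 0.035000) = 2.728294


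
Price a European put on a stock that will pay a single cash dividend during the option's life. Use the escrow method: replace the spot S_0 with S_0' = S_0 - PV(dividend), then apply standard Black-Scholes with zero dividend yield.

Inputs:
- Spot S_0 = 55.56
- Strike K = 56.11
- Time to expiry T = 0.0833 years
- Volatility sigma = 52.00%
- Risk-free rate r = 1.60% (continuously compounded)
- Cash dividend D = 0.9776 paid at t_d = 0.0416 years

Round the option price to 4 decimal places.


PV(D) = D * exp(-r * t_d) = 0.9776 * 0.99933462 = 0.97694953
S_0' = S_0 - PV(D) = 55.5600 - 0.97694953 = 54.58305047
d1 = (ln(S_0'/K) + (r + sigma^2/2)*T) / (sigma*sqrt(T)) = -0.09991726
d2 = d1 - sigma*sqrt(T) = -0.24999830
exp(-rT) = 0.99866809
N(-d1) = 0.53979499; N(-d2) = 0.59870567
P = K * exp(-rT) * N(-d2) - S_0' * N(-d1) = 56.1100 * 0.99866809 * 0.59870567 - 54.58305047 * 0.53979499 = 4.0850

Answer: Price = 4.0850


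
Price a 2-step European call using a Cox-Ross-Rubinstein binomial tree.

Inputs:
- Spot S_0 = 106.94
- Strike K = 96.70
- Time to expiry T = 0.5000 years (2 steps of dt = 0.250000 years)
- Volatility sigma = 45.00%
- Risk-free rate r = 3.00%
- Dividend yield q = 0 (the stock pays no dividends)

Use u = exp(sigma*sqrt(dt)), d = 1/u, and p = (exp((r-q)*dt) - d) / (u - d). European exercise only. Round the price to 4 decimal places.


Answer: Price = V(0,0) = 19.8526

Derivation:
dt = T/N = 0.250000
u = exp(sigma*sqrt(dt)) = 1.252323; d = 1/u = 0.798516
p = (exp((r-q)*dt) - d) / (u - d) = 0.460575
Discount per step: exp(-r*dt) = 0.992528
Stock lattice S(k, i) with i counting down-moves:
  k=0: S(0,0) = 106.9400
  k=1: S(1,0) = 133.9234; S(1,1) = 85.3933
  k=2: S(2,0) = 167.7153; S(2,1) = 106.9400; S(2,2) = 68.1880
Terminal payoffs V(N, i) = max(S_T - K, 0):
  V(2,0) = 71.015305; V(2,1) = 10.240000; V(2,2) = 0.000000
Backward induction: V(k, i) = exp(-r*dt) * [p * V(k+1, i) + (1-p) * V(k+1, i+1)].
  V(1,0) = exp(-r*dt) * [p*71.015305 + (1-p)*10.240000] = 37.945928
  V(1,1) = exp(-r*dt) * [p*10.240000 + (1-p)*0.000000] = 4.681049
  V(0,0) = exp(-r*dt) * [p*37.945928 + (1-p)*4.681049] = 19.852571


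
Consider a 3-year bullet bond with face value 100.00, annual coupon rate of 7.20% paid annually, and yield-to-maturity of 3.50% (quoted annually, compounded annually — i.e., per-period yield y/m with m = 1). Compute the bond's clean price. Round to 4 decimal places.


Coupon per period c = face * coupon_rate / m = 7.200000
Periods per year m = 1; per-period yield y/m = 0.035000
Number of cashflows N = 3
Cashflows (t years, CF_t, discount factor 1/(1+y/m)^(m*t), PV):
  t = 1.0000: CF_t = 7.200000, DF = 0.966184, PV = 6.956522
  t = 2.0000: CF_t = 7.200000, DF = 0.933511, PV = 6.721277
  t = 3.0000: CF_t = 107.200000, DF = 0.901943, PV = 96.688258
Price P = sum_t PV_t = 110.366057

Answer: Price = 110.3661


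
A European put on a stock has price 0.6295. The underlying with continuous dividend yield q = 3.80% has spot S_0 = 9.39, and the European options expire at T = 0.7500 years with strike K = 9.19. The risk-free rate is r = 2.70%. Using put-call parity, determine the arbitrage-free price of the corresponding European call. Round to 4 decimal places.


Answer: Call price = 0.7499

Derivation:
Put-call parity: C - P = S_0 * exp(-qT) - K * exp(-rT).
S_0 * exp(-qT) = 9.3900 * 0.97190229 = 9.12616254
K * exp(-rT) = 9.1900 * 0.97995365 = 9.00577408
C = P + S*exp(-qT) - K*exp(-rT)
C = 0.6295 + 9.12616254 - 9.00577408 = 0.7499


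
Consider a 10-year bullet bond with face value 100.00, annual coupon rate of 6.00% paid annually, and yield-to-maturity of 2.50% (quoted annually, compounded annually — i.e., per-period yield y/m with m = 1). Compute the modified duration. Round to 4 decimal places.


Coupon per period c = face * coupon_rate / m = 6.000000
Periods per year m = 1; per-period yield y/m = 0.025000
Number of cashflows N = 10
Cashflows (t years, CF_t, discount factor 1/(1+y/m)^(m*t), PV):
  t = 1.0000: CF_t = 6.000000, DF = 0.975610, PV = 5.853659
  t = 2.0000: CF_t = 6.000000, DF = 0.951814, PV = 5.710886
  t = 3.0000: CF_t = 6.000000, DF = 0.928599, PV = 5.571596
  t = 4.0000: CF_t = 6.000000, DF = 0.905951, PV = 5.435704
  t = 5.0000: CF_t = 6.000000, DF = 0.883854, PV = 5.303126
  t = 6.0000: CF_t = 6.000000, DF = 0.862297, PV = 5.173781
  t = 7.0000: CF_t = 6.000000, DF = 0.841265, PV = 5.047591
  t = 8.0000: CF_t = 6.000000, DF = 0.820747, PV = 4.924479
  t = 9.0000: CF_t = 6.000000, DF = 0.800728, PV = 4.804370
  t = 10.0000: CF_t = 106.000000, DF = 0.781198, PV = 82.807031
Price P = sum_t PV_t = 130.632224
First compute Macaulay numerator sum_t t * PV_t:
  t * PV_t at t = 1.0000: 5.853659
  t * PV_t at t = 2.0000: 11.421773
  t * PV_t at t = 3.0000: 16.714789
  t * PV_t at t = 4.0000: 21.742815
  t * PV_t at t = 5.0000: 26.515629
  t * PV_t at t = 6.0000: 31.042687
  t * PV_t at t = 7.0000: 35.333140
  t * PV_t at t = 8.0000: 39.395835
  t * PV_t at t = 9.0000: 43.239332
  t * PV_t at t = 10.0000: 828.070306
Macaulay duration D = 1059.329965 / 130.632224 = 8.109255
Modified duration = D / (1 + y/m) = 8.109255 / (1 + 0.025000) = 7.911468

Answer: Modified duration = 7.9115


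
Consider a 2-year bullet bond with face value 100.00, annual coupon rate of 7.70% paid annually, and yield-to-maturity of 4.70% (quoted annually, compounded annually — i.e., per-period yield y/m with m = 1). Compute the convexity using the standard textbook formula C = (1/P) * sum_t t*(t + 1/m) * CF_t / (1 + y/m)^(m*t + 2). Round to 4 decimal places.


Coupon per period c = face * coupon_rate / m = 7.700000
Periods per year m = 1; per-period yield y/m = 0.047000
Number of cashflows N = 2
Cashflows (t years, CF_t, discount factor 1/(1+y/m)^(m*t), PV):
  t = 1.0000: CF_t = 7.700000, DF = 0.955110, PV = 7.354346
  t = 2.0000: CF_t = 107.700000, DF = 0.912235, PV = 98.247688
Price P = sum_t PV_t = 105.602034
Convexity numerator sum_t t*(t + 1/m) * CF_t / (1+y/m)^(m*t + 2):
  t = 1.0000: term = 13.417780
  t = 2.0000: term = 537.749762
Convexity = (1/P) * sum = 551.167542 / 105.602034 = 5.219289

Answer: Convexity = 5.2193


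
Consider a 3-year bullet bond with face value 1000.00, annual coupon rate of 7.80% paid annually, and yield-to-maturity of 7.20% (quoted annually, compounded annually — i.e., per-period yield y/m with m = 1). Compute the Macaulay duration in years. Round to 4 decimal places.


Coupon per period c = face * coupon_rate / m = 78.000000
Periods per year m = 1; per-period yield y/m = 0.072000
Number of cashflows N = 3
Cashflows (t years, CF_t, discount factor 1/(1+y/m)^(m*t), PV):
  t = 1.0000: CF_t = 78.000000, DF = 0.932836, PV = 72.761194
  t = 2.0000: CF_t = 78.000000, DF = 0.870183, PV = 67.874248
  t = 3.0000: CF_t = 1078.000000, DF = 0.811738, PV = 875.053094
Price P = sum_t PV_t = 1015.688536
Macaulay numerator sum_t t * PV_t:
  t * PV_t at t = 1.0000: 72.761194
  t * PV_t at t = 2.0000: 135.748496
  t * PV_t at t = 3.0000: 2625.159282
Macaulay duration D = (sum_t t * PV_t) / P = 2833.668973 / 1015.688536 = 2.789900

Answer: Macaulay duration = 2.7899 years


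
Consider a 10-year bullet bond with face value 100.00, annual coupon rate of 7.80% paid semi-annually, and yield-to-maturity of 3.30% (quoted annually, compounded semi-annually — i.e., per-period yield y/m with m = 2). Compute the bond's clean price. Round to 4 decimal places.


Coupon per period c = face * coupon_rate / m = 3.900000
Periods per year m = 2; per-period yield y/m = 0.016500
Number of cashflows N = 20
Cashflows (t years, CF_t, discount factor 1/(1+y/m)^(m*t), PV):
  t = 0.5000: CF_t = 3.900000, DF = 0.983768, PV = 3.836695
  t = 1.0000: CF_t = 3.900000, DF = 0.967799, PV = 3.774417
  t = 1.5000: CF_t = 3.900000, DF = 0.952090, PV = 3.713150
  t = 2.0000: CF_t = 3.900000, DF = 0.936635, PV = 3.652877
  t = 2.5000: CF_t = 3.900000, DF = 0.921432, PV = 3.593583
  t = 3.0000: CF_t = 3.900000, DF = 0.906475, PV = 3.535251
  t = 3.5000: CF_t = 3.900000, DF = 0.891761, PV = 3.477867
  t = 4.0000: CF_t = 3.900000, DF = 0.877285, PV = 3.421413
  t = 4.5000: CF_t = 3.900000, DF = 0.863045, PV = 3.365876
  t = 5.0000: CF_t = 3.900000, DF = 0.849036, PV = 3.311241
  t = 5.5000: CF_t = 3.900000, DF = 0.835254, PV = 3.257492
  t = 6.0000: CF_t = 3.900000, DF = 0.821696, PV = 3.204616
  t = 6.5000: CF_t = 3.900000, DF = 0.808359, PV = 3.152598
  t = 7.0000: CF_t = 3.900000, DF = 0.795237, PV = 3.101425
  t = 7.5000: CF_t = 3.900000, DF = 0.782329, PV = 3.051082
  t = 8.0000: CF_t = 3.900000, DF = 0.769630, PV = 3.001556
  t = 8.5000: CF_t = 3.900000, DF = 0.757137, PV = 2.952834
  t = 9.0000: CF_t = 3.900000, DF = 0.744847, PV = 2.904904
  t = 9.5000: CF_t = 3.900000, DF = 0.732757, PV = 2.857751
  t = 10.0000: CF_t = 103.900000, DF = 0.720862, PV = 74.897598
Price P = sum_t PV_t = 138.064226

Answer: Price = 138.0642


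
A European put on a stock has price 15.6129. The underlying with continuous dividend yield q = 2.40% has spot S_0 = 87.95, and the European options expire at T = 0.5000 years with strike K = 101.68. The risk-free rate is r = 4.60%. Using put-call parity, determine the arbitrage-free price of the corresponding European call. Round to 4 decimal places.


Answer: Call price = 3.1458

Derivation:
Put-call parity: C - P = S_0 * exp(-qT) - K * exp(-rT).
S_0 * exp(-qT) = 87.9500 * 0.98807171 = 86.90090715
K * exp(-rT) = 101.6800 * 0.97726248 = 99.36804935
C = P + S*exp(-qT) - K*exp(-rT)
C = 15.6129 + 86.90090715 - 99.36804935 = 3.1458


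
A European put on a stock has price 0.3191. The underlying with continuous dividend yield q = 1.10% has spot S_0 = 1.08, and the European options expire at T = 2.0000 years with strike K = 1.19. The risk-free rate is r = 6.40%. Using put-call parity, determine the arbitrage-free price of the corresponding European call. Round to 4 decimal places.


Answer: Call price = 0.3286

Derivation:
Put-call parity: C - P = S_0 * exp(-qT) - K * exp(-rT).
S_0 * exp(-qT) = 1.0800 * 0.97824024 = 1.05649945
K * exp(-rT) = 1.1900 * 0.87985338 = 1.04702552
C = P + S*exp(-qT) - K*exp(-rT)
C = 0.3191 + 1.05649945 - 1.04702552 = 0.3286


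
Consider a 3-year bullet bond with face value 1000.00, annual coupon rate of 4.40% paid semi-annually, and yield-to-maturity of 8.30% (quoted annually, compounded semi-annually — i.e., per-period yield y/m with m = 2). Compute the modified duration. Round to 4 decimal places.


Answer: Modified duration = 2.7199

Derivation:
Coupon per period c = face * coupon_rate / m = 22.000000
Periods per year m = 2; per-period yield y/m = 0.041500
Number of cashflows N = 6
Cashflows (t years, CF_t, discount factor 1/(1+y/m)^(m*t), PV):
  t = 0.5000: CF_t = 22.000000, DF = 0.960154, PV = 21.123380
  t = 1.0000: CF_t = 22.000000, DF = 0.921895, PV = 20.281690
  t = 1.5000: CF_t = 22.000000, DF = 0.885161, PV = 19.473538
  t = 2.0000: CF_t = 22.000000, DF = 0.849890, PV = 18.697588
  t = 2.5000: CF_t = 22.000000, DF = 0.816025, PV = 17.952557
  t = 3.0000: CF_t = 1022.000000, DF = 0.783510, PV = 800.746871
Price P = sum_t PV_t = 898.275623
First compute Macaulay numerator sum_t t * PV_t:
  t * PV_t at t = 0.5000: 10.561690
  t * PV_t at t = 1.0000: 20.281690
  t * PV_t at t = 1.5000: 29.210307
  t * PV_t at t = 2.0000: 37.395176
  t * PV_t at t = 2.5000: 44.881392
  t * PV_t at t = 3.0000: 2402.240612
Macaulay duration D = 2544.570866 / 898.275623 = 2.832728
Modified duration = D / (1 + y/m) = 2.832728 / (1 + 0.041500) = 2.719854


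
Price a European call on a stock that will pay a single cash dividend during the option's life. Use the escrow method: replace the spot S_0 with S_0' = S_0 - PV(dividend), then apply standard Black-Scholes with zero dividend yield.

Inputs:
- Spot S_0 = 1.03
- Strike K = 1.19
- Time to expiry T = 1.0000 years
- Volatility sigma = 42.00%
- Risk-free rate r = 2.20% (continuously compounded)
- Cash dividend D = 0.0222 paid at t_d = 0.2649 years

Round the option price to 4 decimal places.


Answer: Price = 0.1129

Derivation:
PV(D) = D * exp(-r * t_d) = 0.0222 * 0.99418915 = 0.02207100
S_0' = S_0 - PV(D) = 1.0300 - 0.02207100 = 1.00792900
d1 = (ln(S_0'/K) + (r + sigma^2/2)*T) / (sigma*sqrt(T)) = -0.13298947
d2 = d1 - sigma*sqrt(T) = -0.55298947
exp(-rT) = 0.97824024
N(d1) = 0.44710086; N(d2) = 0.29013531
C = S_0' * N(d1) - K * exp(-rT) * N(d2) = 1.00792900 * 0.44710086 - 1.1900 * 0.97824024 * 0.29013531 = 0.1129


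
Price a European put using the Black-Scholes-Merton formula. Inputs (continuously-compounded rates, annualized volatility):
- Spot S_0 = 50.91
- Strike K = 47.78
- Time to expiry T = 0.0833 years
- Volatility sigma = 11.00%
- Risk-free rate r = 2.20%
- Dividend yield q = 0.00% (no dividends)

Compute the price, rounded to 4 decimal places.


d1 = (ln(S/K) + (r - q + 0.5*sigma^2) * T) / (sigma * sqrt(T)) = 2.07222410
d2 = d1 - sigma * sqrt(T) = 2.04047618
exp(-rT) = 0.99816908; exp(-qT) = 1.00000000
P = K * exp(-rT) * N(-d2) - S_0 * exp(-qT) * N(-d1)
N(-d1) = 0.01912227; N(-d2) = 0.02065146
P = 47.7800 * 0.99816908 * 0.02065146 - 50.9100 * 1.00000000 * 0.01912227 = 0.0114

Answer: Price = 0.0114


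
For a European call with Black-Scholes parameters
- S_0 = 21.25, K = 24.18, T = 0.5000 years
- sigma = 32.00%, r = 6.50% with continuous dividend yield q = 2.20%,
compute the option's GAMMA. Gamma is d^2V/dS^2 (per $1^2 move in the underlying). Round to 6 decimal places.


d1 = -0.3626969434; d2 = -0.5889711134
phi(d1) = 0.3735463934; exp(-qT) = 0.9890602788; exp(-rT) = 0.9680224498
Gamma = exp(-qT) * phi(d1) / (S * sigma * sqrt(T)) = 0.9890602788 * 0.3735463934 / (21.2500 * 0.3200 * 0.7071067812) = 0.076838

Answer: Gamma = 0.076838


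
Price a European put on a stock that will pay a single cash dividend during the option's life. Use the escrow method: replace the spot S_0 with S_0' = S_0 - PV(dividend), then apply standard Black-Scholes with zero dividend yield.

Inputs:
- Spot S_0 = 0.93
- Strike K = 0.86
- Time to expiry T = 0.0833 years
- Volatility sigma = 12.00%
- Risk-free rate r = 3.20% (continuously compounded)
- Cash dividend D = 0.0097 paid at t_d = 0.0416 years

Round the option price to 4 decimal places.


PV(D) = D * exp(-r * t_d) = 0.0097 * 0.99866969 = 0.00968710
S_0' = S_0 - PV(D) = 0.9300 - 0.00968710 = 0.92031290
d1 = (ln(S_0'/K) + (r + sigma^2/2)*T) / (sigma*sqrt(T)) = 2.05135177
d2 = d1 - sigma*sqrt(T) = 2.01671768
exp(-rT) = 0.99733795
N(-d1) = 0.02011635; N(-d2) = 0.02186249
P = K * exp(-rT) * N(-d2) - S_0' * N(-d1) = 0.8600 * 0.99733795 * 0.02186249 - 0.92031290 * 0.02011635 = 0.0002

Answer: Price = 0.0002


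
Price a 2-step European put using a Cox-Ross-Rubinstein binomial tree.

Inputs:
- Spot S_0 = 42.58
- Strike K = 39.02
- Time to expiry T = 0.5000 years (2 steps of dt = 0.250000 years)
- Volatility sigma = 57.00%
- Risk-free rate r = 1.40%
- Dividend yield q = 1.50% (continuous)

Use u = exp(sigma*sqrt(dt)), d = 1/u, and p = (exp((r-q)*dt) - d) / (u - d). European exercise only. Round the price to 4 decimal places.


Answer: Price = V(0,0) = 4.8405

Derivation:
dt = T/N = 0.250000
u = exp(sigma*sqrt(dt)) = 1.329762; d = 1/u = 0.752014
p = (exp((r-q)*dt) - d) / (u - d) = 0.428796
Discount per step: exp(-r*dt) = 0.996506
Stock lattice S(k, i) with i counting down-moves:
  k=0: S(0,0) = 42.5800
  k=1: S(1,0) = 56.6213; S(1,1) = 32.0208
  k=2: S(2,0) = 75.2928; S(2,1) = 42.5800; S(2,2) = 24.0801
Terminal payoffs V(N, i) = max(K - S_T, 0):
  V(2,0) = 0.000000; V(2,1) = 0.000000; V(2,2) = 14.939927
Backward induction: V(k, i) = exp(-r*dt) * [p * V(k+1, i) + (1-p) * V(k+1, i+1)].
  V(1,0) = exp(-r*dt) * [p*0.000000 + (1-p)*0.000000] = 0.000000
  V(1,1) = exp(-r*dt) * [p*0.000000 + (1-p)*14.939927] = 8.503934
  V(0,0) = exp(-r*dt) * [p*0.000000 + (1-p)*8.503934] = 4.840512


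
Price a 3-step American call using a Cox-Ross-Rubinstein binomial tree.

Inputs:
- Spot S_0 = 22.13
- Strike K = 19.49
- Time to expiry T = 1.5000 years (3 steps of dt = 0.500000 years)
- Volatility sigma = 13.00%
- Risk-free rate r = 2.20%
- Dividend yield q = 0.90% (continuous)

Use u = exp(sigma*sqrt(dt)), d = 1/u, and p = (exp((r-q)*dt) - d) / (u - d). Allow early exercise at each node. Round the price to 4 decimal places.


dt = T/N = 0.500000
u = exp(sigma*sqrt(dt)) = 1.096281; d = 1/u = 0.912175
p = (exp((r-q)*dt) - d) / (u - d) = 0.512456
Discount per step: exp(-r*dt) = 0.989060
Stock lattice S(k, i) with i counting down-moves:
  k=0: S(0,0) = 22.1300
  k=1: S(1,0) = 24.2607; S(1,1) = 20.1864
  k=2: S(2,0) = 26.5966; S(2,1) = 22.1300; S(2,2) = 18.4135
  k=3: S(3,0) = 29.1573; S(3,1) = 24.2607; S(3,2) = 20.1864; S(3,3) = 16.7964
Terminal payoffs V(N, i) = max(S_T - K, 0):
  V(3,0) = 9.667314; V(3,1) = 4.770707; V(3,2) = 0.696423; V(3,3) = 0.000000
Backward induction: V(k, i) = exp(-r*dt) * [p * V(k+1, i) + (1-p) * V(k+1, i+1)]; then take max(V_cont, immediate exercise) for American.
  V(2,0) = exp(-r*dt) * [p*9.667314 + (1-p)*4.770707] = 7.200360; exercise = 7.106561; V(2,0) = max -> 7.200360
  V(2,1) = exp(-r*dt) * [p*4.770707 + (1-p)*0.696423] = 2.753854; exercise = 2.640000; V(2,1) = max -> 2.753854
  V(2,2) = exp(-r*dt) * [p*0.696423 + (1-p)*0.000000] = 0.352982; exercise = 0.000000; V(2,2) = max -> 0.352982
  V(1,0) = exp(-r*dt) * [p*7.200360 + (1-p)*2.753854] = 4.977438; exercise = 4.770707; V(1,0) = max -> 4.977438
  V(1,1) = exp(-r*dt) * [p*2.753854 + (1-p)*0.352982] = 1.566002; exercise = 0.696423; V(1,1) = max -> 1.566002
  V(0,0) = exp(-r*dt) * [p*4.977438 + (1-p)*1.566002] = 3.277955; exercise = 2.640000; V(0,0) = max -> 3.277955

Answer: Price = V(0,0) = 3.2780


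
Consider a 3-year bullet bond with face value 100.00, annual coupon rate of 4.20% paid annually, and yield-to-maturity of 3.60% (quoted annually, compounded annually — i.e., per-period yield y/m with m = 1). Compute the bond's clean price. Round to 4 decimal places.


Answer: Price = 101.6778

Derivation:
Coupon per period c = face * coupon_rate / m = 4.200000
Periods per year m = 1; per-period yield y/m = 0.036000
Number of cashflows N = 3
Cashflows (t years, CF_t, discount factor 1/(1+y/m)^(m*t), PV):
  t = 1.0000: CF_t = 4.200000, DF = 0.965251, PV = 4.054054
  t = 2.0000: CF_t = 4.200000, DF = 0.931709, PV = 3.913180
  t = 3.0000: CF_t = 104.200000, DF = 0.899333, PV = 93.710543
Price P = sum_t PV_t = 101.677776


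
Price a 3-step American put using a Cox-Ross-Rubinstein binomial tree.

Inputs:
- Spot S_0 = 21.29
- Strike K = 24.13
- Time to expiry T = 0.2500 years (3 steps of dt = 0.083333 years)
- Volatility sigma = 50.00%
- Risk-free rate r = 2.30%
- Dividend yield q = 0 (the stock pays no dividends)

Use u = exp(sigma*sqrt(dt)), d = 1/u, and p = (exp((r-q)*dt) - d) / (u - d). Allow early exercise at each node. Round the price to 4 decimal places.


Answer: Price = V(0,0) = 3.7787

Derivation:
dt = T/N = 0.083333
u = exp(sigma*sqrt(dt)) = 1.155274; d = 1/u = 0.865596
p = (exp((r-q)*dt) - d) / (u - d) = 0.470601
Discount per step: exp(-r*dt) = 0.998085
Stock lattice S(k, i) with i counting down-moves:
  k=0: S(0,0) = 21.2900
  k=1: S(1,0) = 24.5958; S(1,1) = 18.4285
  k=2: S(2,0) = 28.4149; S(2,1) = 21.2900; S(2,2) = 15.9517
  k=3: S(3,0) = 32.8270; S(3,1) = 24.5958; S(3,2) = 18.4285; S(3,3) = 13.8077
Terminal payoffs V(N, i) = max(K - S_T, 0):
  V(3,0) = 0.000000; V(3,1) = 0.000000; V(3,2) = 5.701472; V(3,3) = 10.322323
Backward induction: V(k, i) = exp(-r*dt) * [p * V(k+1, i) + (1-p) * V(k+1, i+1)]; then take max(V_cont, immediate exercise) for American.
  V(2,0) = exp(-r*dt) * [p*0.000000 + (1-p)*0.000000] = 0.000000; exercise = 0.000000; V(2,0) = max -> 0.000000
  V(2,1) = exp(-r*dt) * [p*0.000000 + (1-p)*5.701472] = 3.012574; exercise = 2.840000; V(2,1) = max -> 3.012574
  V(2,2) = exp(-r*dt) * [p*5.701472 + (1-p)*10.322323] = 8.132144; exercise = 8.178349; V(2,2) = max -> 8.178349
  V(1,0) = exp(-r*dt) * [p*0.000000 + (1-p)*3.012574] = 1.591800; exercise = 0.000000; V(1,0) = max -> 1.591800
  V(1,1) = exp(-r*dt) * [p*3.012574 + (1-p)*8.178349] = 5.736325; exercise = 5.701472; V(1,1) = max -> 5.736325
  V(0,0) = exp(-r*dt) * [p*1.591800 + (1-p)*5.736325] = 3.778658; exercise = 2.840000; V(0,0) = max -> 3.778658


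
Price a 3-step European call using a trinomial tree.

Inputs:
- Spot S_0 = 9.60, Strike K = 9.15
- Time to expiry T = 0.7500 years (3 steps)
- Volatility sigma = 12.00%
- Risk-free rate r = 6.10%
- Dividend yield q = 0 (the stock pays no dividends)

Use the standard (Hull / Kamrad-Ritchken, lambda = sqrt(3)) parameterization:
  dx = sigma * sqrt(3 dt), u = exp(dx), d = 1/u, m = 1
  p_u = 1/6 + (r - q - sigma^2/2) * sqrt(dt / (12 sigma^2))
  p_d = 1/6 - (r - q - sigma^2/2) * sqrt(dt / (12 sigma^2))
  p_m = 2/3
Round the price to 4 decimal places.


dt = T/N = 0.250000; dx = sigma*sqrt(3*dt) = 0.103923
u = exp(dx) = 1.109515; d = 1/u = 0.901295
p_u = 0.231378, p_m = 0.666667, p_d = 0.101955
Discount per step: exp(-r*dt) = 0.984866
Stock lattice S(k, j) with j the centered position index:
  k=0: S(0,+0) = 9.6000
  k=1: S(1,-1) = 8.6524; S(1,+0) = 9.6000; S(1,+1) = 10.6513
  k=2: S(2,-2) = 7.7984; S(2,-1) = 8.6524; S(2,+0) = 9.6000; S(2,+1) = 10.6513; S(2,+2) = 11.8178
  k=3: S(3,-3) = 7.0286; S(3,-2) = 7.7984; S(3,-1) = 8.6524; S(3,+0) = 9.6000; S(3,+1) = 10.6513; S(3,+2) = 11.8178; S(3,+3) = 13.1121
Terminal payoffs V(N, j) = max(S_T - K, 0):
  V(3,-3) = 0.000000; V(3,-2) = 0.000000; V(3,-1) = 0.000000; V(3,+0) = 0.450000; V(3,+1) = 1.501345; V(3,+2) = 2.667827; V(3,+3) = 3.962058
Backward induction: V(k, j) = exp(-r*dt) * [p_u * V(k+1, j+1) + p_m * V(k+1, j) + p_d * V(k+1, j-1)]
  V(2,-2) = exp(-r*dt) * [p_u*0.000000 + p_m*0.000000 + p_d*0.000000] = 0.000000
  V(2,-1) = exp(-r*dt) * [p_u*0.450000 + p_m*0.000000 + p_d*0.000000] = 0.102544
  V(2,+0) = exp(-r*dt) * [p_u*1.501345 + p_m*0.450000 + p_d*0.000000] = 0.637581
  V(2,+1) = exp(-r*dt) * [p_u*2.667827 + p_m*1.501345 + p_d*0.450000] = 1.638869
  V(2,+2) = exp(-r*dt) * [p_u*3.962058 + p_m*2.667827 + p_d*1.501345] = 2.805247
  V(1,-1) = exp(-r*dt) * [p_u*0.637581 + p_m*0.102544 + p_d*0.000000] = 0.212618
  V(1,+0) = exp(-r*dt) * [p_u*1.638869 + p_m*0.637581 + p_d*0.102544] = 0.802377
  V(1,+1) = exp(-r*dt) * [p_u*2.805247 + p_m*1.638869 + p_d*0.637581] = 1.779314
  V(0,+0) = exp(-r*dt) * [p_u*1.779314 + p_m*0.802377 + p_d*0.212618] = 0.953635

Answer: Price = V(0,0) = 0.9536


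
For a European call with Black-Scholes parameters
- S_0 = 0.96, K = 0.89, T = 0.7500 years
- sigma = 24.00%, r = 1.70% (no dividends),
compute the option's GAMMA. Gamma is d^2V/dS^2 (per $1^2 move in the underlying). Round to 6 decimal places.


d1 = 0.5295351867; d2 = 0.3216890898
phi(d1) = 0.3467530964; exp(-qT) = 1.0000000000; exp(-rT) = 0.9873309369
Gamma = exp(-qT) * phi(d1) / (S * sigma * sqrt(T)) = 1.0000000000 * 0.3467530964 / (0.9600 * 0.2400 * 0.8660254038) = 1.737830

Answer: Gamma = 1.737830


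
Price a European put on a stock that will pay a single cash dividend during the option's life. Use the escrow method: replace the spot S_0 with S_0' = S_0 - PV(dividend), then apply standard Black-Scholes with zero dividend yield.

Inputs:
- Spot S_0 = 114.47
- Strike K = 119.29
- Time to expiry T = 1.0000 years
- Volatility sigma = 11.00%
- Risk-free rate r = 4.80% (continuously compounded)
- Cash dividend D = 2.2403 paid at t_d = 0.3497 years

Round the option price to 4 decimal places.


Answer: Price = 5.7046

Derivation:
PV(D) = D * exp(-r * t_d) = 2.2403 * 0.98335449 = 2.20300907
S_0' = S_0 - PV(D) = 114.4700 - 2.20300907 = 112.26699093
d1 = (ln(S_0'/K) + (r + sigma^2/2)*T) / (sigma*sqrt(T)) = -0.06025110
d2 = d1 - sigma*sqrt(T) = -0.17025110
exp(-rT) = 0.95313379
N(-d1) = 0.52402218; N(-d2) = 0.56759367
P = K * exp(-rT) * N(-d2) - S_0' * N(-d1) = 119.2900 * 0.95313379 * 0.56759367 - 112.26699093 * 0.52402218 = 5.7046


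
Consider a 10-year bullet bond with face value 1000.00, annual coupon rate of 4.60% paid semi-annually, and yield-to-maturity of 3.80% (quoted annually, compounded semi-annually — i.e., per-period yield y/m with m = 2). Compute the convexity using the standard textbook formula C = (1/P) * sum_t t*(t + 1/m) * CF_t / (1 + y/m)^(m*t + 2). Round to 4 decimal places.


Coupon per period c = face * coupon_rate / m = 23.000000
Periods per year m = 2; per-period yield y/m = 0.019000
Number of cashflows N = 20
Cashflows (t years, CF_t, discount factor 1/(1+y/m)^(m*t), PV):
  t = 0.5000: CF_t = 23.000000, DF = 0.981354, PV = 22.571148
  t = 1.0000: CF_t = 23.000000, DF = 0.963056, PV = 22.150293
  t = 1.5000: CF_t = 23.000000, DF = 0.945099, PV = 21.737284
  t = 2.0000: CF_t = 23.000000, DF = 0.927477, PV = 21.331977
  t = 2.5000: CF_t = 23.000000, DF = 0.910184, PV = 20.934226
  t = 3.0000: CF_t = 23.000000, DF = 0.893213, PV = 20.543892
  t = 3.5000: CF_t = 23.000000, DF = 0.876558, PV = 20.160837
  t = 4.0000: CF_t = 23.000000, DF = 0.860214, PV = 19.784923
  t = 4.5000: CF_t = 23.000000, DF = 0.844175, PV = 19.416019
  t = 5.0000: CF_t = 23.000000, DF = 0.828434, PV = 19.053993
  t = 5.5000: CF_t = 23.000000, DF = 0.812988, PV = 18.698717
  t = 6.0000: CF_t = 23.000000, DF = 0.797829, PV = 18.350066
  t = 6.5000: CF_t = 23.000000, DF = 0.782953, PV = 18.007915
  t = 7.0000: CF_t = 23.000000, DF = 0.768354, PV = 17.672145
  t = 7.5000: CF_t = 23.000000, DF = 0.754028, PV = 17.342635
  t = 8.0000: CF_t = 23.000000, DF = 0.739968, PV = 17.019269
  t = 8.5000: CF_t = 23.000000, DF = 0.726171, PV = 16.701932
  t = 9.0000: CF_t = 23.000000, DF = 0.712631, PV = 16.390512
  t = 9.5000: CF_t = 23.000000, DF = 0.699343, PV = 16.084899
  t = 10.0000: CF_t = 1023.000000, DF = 0.686304, PV = 702.088652
Price P = sum_t PV_t = 1066.041333
Convexity numerator sum_t t*(t + 1/m) * CF_t / (1+y/m)^(m*t + 2):
  t = 0.5000: term = 10.868642
  t = 1.0000: term = 31.997965
  t = 1.5000: term = 62.802679
  t = 2.0000: term = 102.719462
  t = 2.5000: term = 151.206274
  t = 3.0000: term = 207.741691
  t = 3.5000: term = 271.824261
  t = 4.0000: term = 342.971870
  t = 4.5000: term = 420.721136
  t = 5.0000: term = 504.626812
  t = 5.5000: term = 594.261211
  t = 6.0000: term = 689.213645
  t = 6.5000: term = 789.089878
  t = 7.0000: term = 893.511600
  t = 7.5000: term = 1002.115912
  t = 8.0000: term = 1114.554826
  t = 8.5000: term = 1230.494778
  t = 9.0000: term = 1349.616163
  t = 9.5000: term = 1471.612870
  t = 10.0000: term = 70995.837164
Convexity = (1/P) * sum = 82237.788839 / 1066.041333 = 77.143152

Answer: Convexity = 77.1432


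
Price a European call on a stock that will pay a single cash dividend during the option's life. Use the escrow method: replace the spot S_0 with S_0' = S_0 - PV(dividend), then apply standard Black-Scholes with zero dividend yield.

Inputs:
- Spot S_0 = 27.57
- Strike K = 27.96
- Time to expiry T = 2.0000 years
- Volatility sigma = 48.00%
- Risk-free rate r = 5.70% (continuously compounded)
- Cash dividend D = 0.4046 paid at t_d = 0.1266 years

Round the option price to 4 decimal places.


PV(D) = D * exp(-r * t_d) = 0.4046 * 0.99280977 = 0.40169083
S_0' = S_0 - PV(D) = 27.5700 - 0.40169083 = 27.16830917
d1 = (ln(S_0'/K) + (r + sigma^2/2)*T) / (sigma*sqrt(T)) = 0.46503507
d2 = d1 - sigma*sqrt(T) = -0.21378744
exp(-rT) = 0.89225796
N(d1) = 0.67904683; N(d2) = 0.41535641
C = S_0' * N(d1) - K * exp(-rT) * N(d2) = 27.16830917 * 0.67904683 - 27.9600 * 0.89225796 * 0.41535641 = 8.0864

Answer: Price = 8.0864
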